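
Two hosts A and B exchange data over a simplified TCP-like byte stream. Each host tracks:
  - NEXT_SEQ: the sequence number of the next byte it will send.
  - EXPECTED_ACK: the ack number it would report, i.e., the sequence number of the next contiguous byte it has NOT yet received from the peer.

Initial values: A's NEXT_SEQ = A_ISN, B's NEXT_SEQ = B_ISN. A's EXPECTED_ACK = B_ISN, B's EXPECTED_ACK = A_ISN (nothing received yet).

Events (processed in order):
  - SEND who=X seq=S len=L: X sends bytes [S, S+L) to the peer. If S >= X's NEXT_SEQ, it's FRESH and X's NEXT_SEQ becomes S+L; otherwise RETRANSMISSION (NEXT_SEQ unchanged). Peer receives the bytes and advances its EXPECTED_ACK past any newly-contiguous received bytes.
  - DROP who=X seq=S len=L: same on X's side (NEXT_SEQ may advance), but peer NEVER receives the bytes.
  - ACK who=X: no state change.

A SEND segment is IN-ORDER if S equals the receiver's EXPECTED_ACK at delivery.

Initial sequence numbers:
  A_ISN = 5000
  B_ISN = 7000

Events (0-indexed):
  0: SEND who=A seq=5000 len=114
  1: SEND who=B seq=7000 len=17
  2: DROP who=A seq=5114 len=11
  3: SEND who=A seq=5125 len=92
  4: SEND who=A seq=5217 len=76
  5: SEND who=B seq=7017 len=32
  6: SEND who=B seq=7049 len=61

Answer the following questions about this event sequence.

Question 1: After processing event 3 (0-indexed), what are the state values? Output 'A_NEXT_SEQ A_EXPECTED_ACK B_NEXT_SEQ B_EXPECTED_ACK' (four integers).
After event 0: A_seq=5114 A_ack=7000 B_seq=7000 B_ack=5114
After event 1: A_seq=5114 A_ack=7017 B_seq=7017 B_ack=5114
After event 2: A_seq=5125 A_ack=7017 B_seq=7017 B_ack=5114
After event 3: A_seq=5217 A_ack=7017 B_seq=7017 B_ack=5114

5217 7017 7017 5114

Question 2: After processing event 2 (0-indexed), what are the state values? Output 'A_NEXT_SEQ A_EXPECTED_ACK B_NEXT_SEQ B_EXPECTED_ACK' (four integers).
After event 0: A_seq=5114 A_ack=7000 B_seq=7000 B_ack=5114
After event 1: A_seq=5114 A_ack=7017 B_seq=7017 B_ack=5114
After event 2: A_seq=5125 A_ack=7017 B_seq=7017 B_ack=5114

5125 7017 7017 5114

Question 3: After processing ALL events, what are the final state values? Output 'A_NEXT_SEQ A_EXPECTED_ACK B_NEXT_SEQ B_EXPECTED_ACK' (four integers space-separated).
Answer: 5293 7110 7110 5114

Derivation:
After event 0: A_seq=5114 A_ack=7000 B_seq=7000 B_ack=5114
After event 1: A_seq=5114 A_ack=7017 B_seq=7017 B_ack=5114
After event 2: A_seq=5125 A_ack=7017 B_seq=7017 B_ack=5114
After event 3: A_seq=5217 A_ack=7017 B_seq=7017 B_ack=5114
After event 4: A_seq=5293 A_ack=7017 B_seq=7017 B_ack=5114
After event 5: A_seq=5293 A_ack=7049 B_seq=7049 B_ack=5114
After event 6: A_seq=5293 A_ack=7110 B_seq=7110 B_ack=5114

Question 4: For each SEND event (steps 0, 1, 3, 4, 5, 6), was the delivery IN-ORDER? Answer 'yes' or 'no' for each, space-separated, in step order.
Step 0: SEND seq=5000 -> in-order
Step 1: SEND seq=7000 -> in-order
Step 3: SEND seq=5125 -> out-of-order
Step 4: SEND seq=5217 -> out-of-order
Step 5: SEND seq=7017 -> in-order
Step 6: SEND seq=7049 -> in-order

Answer: yes yes no no yes yes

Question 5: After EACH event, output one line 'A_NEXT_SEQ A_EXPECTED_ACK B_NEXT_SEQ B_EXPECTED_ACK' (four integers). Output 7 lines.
5114 7000 7000 5114
5114 7017 7017 5114
5125 7017 7017 5114
5217 7017 7017 5114
5293 7017 7017 5114
5293 7049 7049 5114
5293 7110 7110 5114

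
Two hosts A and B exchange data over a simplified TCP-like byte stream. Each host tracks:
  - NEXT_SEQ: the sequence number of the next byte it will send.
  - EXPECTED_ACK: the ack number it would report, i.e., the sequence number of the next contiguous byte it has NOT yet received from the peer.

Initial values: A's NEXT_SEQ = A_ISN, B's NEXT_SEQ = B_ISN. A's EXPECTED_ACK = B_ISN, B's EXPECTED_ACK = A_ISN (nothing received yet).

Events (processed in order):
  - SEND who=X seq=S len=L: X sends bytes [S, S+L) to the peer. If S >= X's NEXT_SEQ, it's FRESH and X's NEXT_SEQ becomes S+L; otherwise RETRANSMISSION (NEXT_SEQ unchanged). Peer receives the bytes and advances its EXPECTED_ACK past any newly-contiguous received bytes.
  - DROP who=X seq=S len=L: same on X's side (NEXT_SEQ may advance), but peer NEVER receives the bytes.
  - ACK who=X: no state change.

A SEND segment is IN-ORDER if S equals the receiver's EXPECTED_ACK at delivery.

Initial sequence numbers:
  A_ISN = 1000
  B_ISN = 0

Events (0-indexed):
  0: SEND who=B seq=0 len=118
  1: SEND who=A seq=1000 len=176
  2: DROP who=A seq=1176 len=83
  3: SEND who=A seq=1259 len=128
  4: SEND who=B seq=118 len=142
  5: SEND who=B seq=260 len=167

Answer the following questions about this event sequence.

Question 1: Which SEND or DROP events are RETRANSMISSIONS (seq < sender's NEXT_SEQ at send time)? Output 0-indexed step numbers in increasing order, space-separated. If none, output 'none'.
Answer: none

Derivation:
Step 0: SEND seq=0 -> fresh
Step 1: SEND seq=1000 -> fresh
Step 2: DROP seq=1176 -> fresh
Step 3: SEND seq=1259 -> fresh
Step 4: SEND seq=118 -> fresh
Step 5: SEND seq=260 -> fresh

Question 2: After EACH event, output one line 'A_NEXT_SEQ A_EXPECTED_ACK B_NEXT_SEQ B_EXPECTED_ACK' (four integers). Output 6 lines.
1000 118 118 1000
1176 118 118 1176
1259 118 118 1176
1387 118 118 1176
1387 260 260 1176
1387 427 427 1176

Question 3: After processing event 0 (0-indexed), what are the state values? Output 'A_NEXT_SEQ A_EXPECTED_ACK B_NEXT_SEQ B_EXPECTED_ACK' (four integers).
After event 0: A_seq=1000 A_ack=118 B_seq=118 B_ack=1000

1000 118 118 1000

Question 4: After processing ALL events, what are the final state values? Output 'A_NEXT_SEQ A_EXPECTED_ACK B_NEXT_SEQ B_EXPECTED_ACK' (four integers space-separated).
After event 0: A_seq=1000 A_ack=118 B_seq=118 B_ack=1000
After event 1: A_seq=1176 A_ack=118 B_seq=118 B_ack=1176
After event 2: A_seq=1259 A_ack=118 B_seq=118 B_ack=1176
After event 3: A_seq=1387 A_ack=118 B_seq=118 B_ack=1176
After event 4: A_seq=1387 A_ack=260 B_seq=260 B_ack=1176
After event 5: A_seq=1387 A_ack=427 B_seq=427 B_ack=1176

Answer: 1387 427 427 1176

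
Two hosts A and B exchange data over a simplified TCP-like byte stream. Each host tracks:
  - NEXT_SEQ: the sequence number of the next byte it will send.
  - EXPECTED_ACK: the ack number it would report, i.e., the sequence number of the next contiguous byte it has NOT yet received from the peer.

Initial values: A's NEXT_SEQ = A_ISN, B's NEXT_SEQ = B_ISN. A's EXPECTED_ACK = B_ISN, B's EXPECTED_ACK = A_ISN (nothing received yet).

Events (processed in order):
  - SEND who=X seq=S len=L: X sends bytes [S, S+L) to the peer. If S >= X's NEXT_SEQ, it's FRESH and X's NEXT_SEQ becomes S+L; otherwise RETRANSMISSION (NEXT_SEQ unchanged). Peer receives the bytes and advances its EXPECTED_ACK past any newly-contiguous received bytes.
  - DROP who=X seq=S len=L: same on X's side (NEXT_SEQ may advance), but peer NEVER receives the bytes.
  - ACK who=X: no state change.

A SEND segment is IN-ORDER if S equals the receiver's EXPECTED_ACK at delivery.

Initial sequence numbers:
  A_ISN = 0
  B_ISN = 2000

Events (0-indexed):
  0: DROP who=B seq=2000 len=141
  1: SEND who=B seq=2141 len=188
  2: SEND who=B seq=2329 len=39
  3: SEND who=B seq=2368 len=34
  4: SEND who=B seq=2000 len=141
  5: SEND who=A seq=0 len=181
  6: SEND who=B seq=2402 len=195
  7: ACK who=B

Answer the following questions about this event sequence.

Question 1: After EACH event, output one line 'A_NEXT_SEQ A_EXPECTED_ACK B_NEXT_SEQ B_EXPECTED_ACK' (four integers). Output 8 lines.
0 2000 2141 0
0 2000 2329 0
0 2000 2368 0
0 2000 2402 0
0 2402 2402 0
181 2402 2402 181
181 2597 2597 181
181 2597 2597 181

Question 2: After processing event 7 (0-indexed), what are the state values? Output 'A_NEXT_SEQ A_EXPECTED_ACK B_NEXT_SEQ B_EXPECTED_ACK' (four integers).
After event 0: A_seq=0 A_ack=2000 B_seq=2141 B_ack=0
After event 1: A_seq=0 A_ack=2000 B_seq=2329 B_ack=0
After event 2: A_seq=0 A_ack=2000 B_seq=2368 B_ack=0
After event 3: A_seq=0 A_ack=2000 B_seq=2402 B_ack=0
After event 4: A_seq=0 A_ack=2402 B_seq=2402 B_ack=0
After event 5: A_seq=181 A_ack=2402 B_seq=2402 B_ack=181
After event 6: A_seq=181 A_ack=2597 B_seq=2597 B_ack=181
After event 7: A_seq=181 A_ack=2597 B_seq=2597 B_ack=181

181 2597 2597 181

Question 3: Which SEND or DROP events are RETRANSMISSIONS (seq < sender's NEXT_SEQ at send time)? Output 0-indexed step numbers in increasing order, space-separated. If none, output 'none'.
Answer: 4

Derivation:
Step 0: DROP seq=2000 -> fresh
Step 1: SEND seq=2141 -> fresh
Step 2: SEND seq=2329 -> fresh
Step 3: SEND seq=2368 -> fresh
Step 4: SEND seq=2000 -> retransmit
Step 5: SEND seq=0 -> fresh
Step 6: SEND seq=2402 -> fresh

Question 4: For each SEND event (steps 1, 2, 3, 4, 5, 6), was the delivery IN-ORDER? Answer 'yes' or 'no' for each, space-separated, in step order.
Answer: no no no yes yes yes

Derivation:
Step 1: SEND seq=2141 -> out-of-order
Step 2: SEND seq=2329 -> out-of-order
Step 3: SEND seq=2368 -> out-of-order
Step 4: SEND seq=2000 -> in-order
Step 5: SEND seq=0 -> in-order
Step 6: SEND seq=2402 -> in-order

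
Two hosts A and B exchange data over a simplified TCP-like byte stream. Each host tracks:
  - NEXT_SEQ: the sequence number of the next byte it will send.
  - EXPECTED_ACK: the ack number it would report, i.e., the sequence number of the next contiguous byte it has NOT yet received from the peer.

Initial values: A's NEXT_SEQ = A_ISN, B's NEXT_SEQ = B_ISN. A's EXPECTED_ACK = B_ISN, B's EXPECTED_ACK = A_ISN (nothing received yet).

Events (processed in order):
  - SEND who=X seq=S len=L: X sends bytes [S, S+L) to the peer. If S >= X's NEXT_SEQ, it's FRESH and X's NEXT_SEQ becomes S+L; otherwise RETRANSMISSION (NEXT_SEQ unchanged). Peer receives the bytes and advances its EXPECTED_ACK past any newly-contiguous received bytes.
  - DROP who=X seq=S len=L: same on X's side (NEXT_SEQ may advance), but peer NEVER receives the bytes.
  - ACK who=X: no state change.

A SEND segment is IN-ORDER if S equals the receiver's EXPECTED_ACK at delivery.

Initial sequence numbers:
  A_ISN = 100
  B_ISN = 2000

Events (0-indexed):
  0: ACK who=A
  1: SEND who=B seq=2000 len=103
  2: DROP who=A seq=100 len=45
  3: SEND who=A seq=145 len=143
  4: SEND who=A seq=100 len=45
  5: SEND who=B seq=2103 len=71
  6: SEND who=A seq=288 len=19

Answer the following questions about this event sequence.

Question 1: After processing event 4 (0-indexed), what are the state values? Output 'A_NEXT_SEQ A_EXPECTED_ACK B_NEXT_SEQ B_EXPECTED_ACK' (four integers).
After event 0: A_seq=100 A_ack=2000 B_seq=2000 B_ack=100
After event 1: A_seq=100 A_ack=2103 B_seq=2103 B_ack=100
After event 2: A_seq=145 A_ack=2103 B_seq=2103 B_ack=100
After event 3: A_seq=288 A_ack=2103 B_seq=2103 B_ack=100
After event 4: A_seq=288 A_ack=2103 B_seq=2103 B_ack=288

288 2103 2103 288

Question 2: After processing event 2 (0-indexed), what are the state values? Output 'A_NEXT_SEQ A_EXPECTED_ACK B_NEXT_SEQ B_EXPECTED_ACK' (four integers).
After event 0: A_seq=100 A_ack=2000 B_seq=2000 B_ack=100
After event 1: A_seq=100 A_ack=2103 B_seq=2103 B_ack=100
After event 2: A_seq=145 A_ack=2103 B_seq=2103 B_ack=100

145 2103 2103 100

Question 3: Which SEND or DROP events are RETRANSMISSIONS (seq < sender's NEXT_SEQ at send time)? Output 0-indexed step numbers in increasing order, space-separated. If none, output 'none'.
Answer: 4

Derivation:
Step 1: SEND seq=2000 -> fresh
Step 2: DROP seq=100 -> fresh
Step 3: SEND seq=145 -> fresh
Step 4: SEND seq=100 -> retransmit
Step 5: SEND seq=2103 -> fresh
Step 6: SEND seq=288 -> fresh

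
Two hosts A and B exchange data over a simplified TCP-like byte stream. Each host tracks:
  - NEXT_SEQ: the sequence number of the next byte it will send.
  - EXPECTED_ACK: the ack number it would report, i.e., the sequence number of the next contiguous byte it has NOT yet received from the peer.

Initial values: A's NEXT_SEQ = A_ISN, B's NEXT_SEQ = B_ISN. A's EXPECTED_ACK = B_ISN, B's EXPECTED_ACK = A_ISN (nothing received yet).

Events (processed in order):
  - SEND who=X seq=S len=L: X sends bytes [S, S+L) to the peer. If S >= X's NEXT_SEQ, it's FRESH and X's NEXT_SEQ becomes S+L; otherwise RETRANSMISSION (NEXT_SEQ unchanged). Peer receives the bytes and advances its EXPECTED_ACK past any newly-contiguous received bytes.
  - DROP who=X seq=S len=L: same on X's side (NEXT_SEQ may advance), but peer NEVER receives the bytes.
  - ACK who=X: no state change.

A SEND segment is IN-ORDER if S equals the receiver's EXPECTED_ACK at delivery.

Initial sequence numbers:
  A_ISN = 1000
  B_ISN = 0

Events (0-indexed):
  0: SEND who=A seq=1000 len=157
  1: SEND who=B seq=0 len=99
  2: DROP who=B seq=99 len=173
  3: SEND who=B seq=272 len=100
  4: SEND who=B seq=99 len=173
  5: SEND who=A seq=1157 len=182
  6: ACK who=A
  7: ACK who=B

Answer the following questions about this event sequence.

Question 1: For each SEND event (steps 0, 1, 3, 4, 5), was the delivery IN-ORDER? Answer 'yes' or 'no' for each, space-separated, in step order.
Answer: yes yes no yes yes

Derivation:
Step 0: SEND seq=1000 -> in-order
Step 1: SEND seq=0 -> in-order
Step 3: SEND seq=272 -> out-of-order
Step 4: SEND seq=99 -> in-order
Step 5: SEND seq=1157 -> in-order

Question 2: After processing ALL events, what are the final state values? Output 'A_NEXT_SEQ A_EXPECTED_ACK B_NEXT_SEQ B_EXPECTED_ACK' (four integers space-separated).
Answer: 1339 372 372 1339

Derivation:
After event 0: A_seq=1157 A_ack=0 B_seq=0 B_ack=1157
After event 1: A_seq=1157 A_ack=99 B_seq=99 B_ack=1157
After event 2: A_seq=1157 A_ack=99 B_seq=272 B_ack=1157
After event 3: A_seq=1157 A_ack=99 B_seq=372 B_ack=1157
After event 4: A_seq=1157 A_ack=372 B_seq=372 B_ack=1157
After event 5: A_seq=1339 A_ack=372 B_seq=372 B_ack=1339
After event 6: A_seq=1339 A_ack=372 B_seq=372 B_ack=1339
After event 7: A_seq=1339 A_ack=372 B_seq=372 B_ack=1339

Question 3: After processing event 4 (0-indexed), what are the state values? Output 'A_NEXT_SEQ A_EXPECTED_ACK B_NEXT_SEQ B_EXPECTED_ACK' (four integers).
After event 0: A_seq=1157 A_ack=0 B_seq=0 B_ack=1157
After event 1: A_seq=1157 A_ack=99 B_seq=99 B_ack=1157
After event 2: A_seq=1157 A_ack=99 B_seq=272 B_ack=1157
After event 3: A_seq=1157 A_ack=99 B_seq=372 B_ack=1157
After event 4: A_seq=1157 A_ack=372 B_seq=372 B_ack=1157

1157 372 372 1157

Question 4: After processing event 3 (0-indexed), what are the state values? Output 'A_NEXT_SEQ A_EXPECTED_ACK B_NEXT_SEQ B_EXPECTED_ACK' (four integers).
After event 0: A_seq=1157 A_ack=0 B_seq=0 B_ack=1157
After event 1: A_seq=1157 A_ack=99 B_seq=99 B_ack=1157
After event 2: A_seq=1157 A_ack=99 B_seq=272 B_ack=1157
After event 3: A_seq=1157 A_ack=99 B_seq=372 B_ack=1157

1157 99 372 1157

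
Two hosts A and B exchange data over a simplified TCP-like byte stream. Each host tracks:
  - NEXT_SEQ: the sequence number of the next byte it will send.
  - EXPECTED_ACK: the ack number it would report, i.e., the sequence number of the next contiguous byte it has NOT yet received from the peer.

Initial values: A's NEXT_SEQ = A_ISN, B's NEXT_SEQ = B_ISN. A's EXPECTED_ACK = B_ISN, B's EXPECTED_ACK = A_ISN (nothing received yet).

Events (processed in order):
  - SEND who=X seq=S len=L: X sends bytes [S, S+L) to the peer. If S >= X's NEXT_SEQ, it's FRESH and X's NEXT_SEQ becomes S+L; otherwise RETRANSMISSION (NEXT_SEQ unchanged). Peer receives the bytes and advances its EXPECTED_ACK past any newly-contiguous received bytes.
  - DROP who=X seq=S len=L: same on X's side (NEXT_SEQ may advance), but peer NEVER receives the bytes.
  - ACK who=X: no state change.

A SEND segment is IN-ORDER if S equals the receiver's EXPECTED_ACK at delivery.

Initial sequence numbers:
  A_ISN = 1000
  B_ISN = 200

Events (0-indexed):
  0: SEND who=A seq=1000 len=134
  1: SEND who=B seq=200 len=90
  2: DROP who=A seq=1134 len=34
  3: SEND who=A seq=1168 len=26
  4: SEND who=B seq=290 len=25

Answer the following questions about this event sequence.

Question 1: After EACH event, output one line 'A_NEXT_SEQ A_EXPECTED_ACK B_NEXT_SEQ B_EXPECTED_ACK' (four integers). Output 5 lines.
1134 200 200 1134
1134 290 290 1134
1168 290 290 1134
1194 290 290 1134
1194 315 315 1134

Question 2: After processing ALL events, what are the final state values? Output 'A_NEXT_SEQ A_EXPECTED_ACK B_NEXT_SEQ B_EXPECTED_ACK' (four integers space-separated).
After event 0: A_seq=1134 A_ack=200 B_seq=200 B_ack=1134
After event 1: A_seq=1134 A_ack=290 B_seq=290 B_ack=1134
After event 2: A_seq=1168 A_ack=290 B_seq=290 B_ack=1134
After event 3: A_seq=1194 A_ack=290 B_seq=290 B_ack=1134
After event 4: A_seq=1194 A_ack=315 B_seq=315 B_ack=1134

Answer: 1194 315 315 1134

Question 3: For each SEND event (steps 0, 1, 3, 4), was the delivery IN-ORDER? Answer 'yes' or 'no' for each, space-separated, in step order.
Step 0: SEND seq=1000 -> in-order
Step 1: SEND seq=200 -> in-order
Step 3: SEND seq=1168 -> out-of-order
Step 4: SEND seq=290 -> in-order

Answer: yes yes no yes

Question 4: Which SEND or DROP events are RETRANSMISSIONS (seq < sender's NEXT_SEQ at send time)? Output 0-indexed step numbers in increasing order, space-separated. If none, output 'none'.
Step 0: SEND seq=1000 -> fresh
Step 1: SEND seq=200 -> fresh
Step 2: DROP seq=1134 -> fresh
Step 3: SEND seq=1168 -> fresh
Step 4: SEND seq=290 -> fresh

Answer: none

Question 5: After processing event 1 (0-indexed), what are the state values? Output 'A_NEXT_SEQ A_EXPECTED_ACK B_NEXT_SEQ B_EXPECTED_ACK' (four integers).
After event 0: A_seq=1134 A_ack=200 B_seq=200 B_ack=1134
After event 1: A_seq=1134 A_ack=290 B_seq=290 B_ack=1134

1134 290 290 1134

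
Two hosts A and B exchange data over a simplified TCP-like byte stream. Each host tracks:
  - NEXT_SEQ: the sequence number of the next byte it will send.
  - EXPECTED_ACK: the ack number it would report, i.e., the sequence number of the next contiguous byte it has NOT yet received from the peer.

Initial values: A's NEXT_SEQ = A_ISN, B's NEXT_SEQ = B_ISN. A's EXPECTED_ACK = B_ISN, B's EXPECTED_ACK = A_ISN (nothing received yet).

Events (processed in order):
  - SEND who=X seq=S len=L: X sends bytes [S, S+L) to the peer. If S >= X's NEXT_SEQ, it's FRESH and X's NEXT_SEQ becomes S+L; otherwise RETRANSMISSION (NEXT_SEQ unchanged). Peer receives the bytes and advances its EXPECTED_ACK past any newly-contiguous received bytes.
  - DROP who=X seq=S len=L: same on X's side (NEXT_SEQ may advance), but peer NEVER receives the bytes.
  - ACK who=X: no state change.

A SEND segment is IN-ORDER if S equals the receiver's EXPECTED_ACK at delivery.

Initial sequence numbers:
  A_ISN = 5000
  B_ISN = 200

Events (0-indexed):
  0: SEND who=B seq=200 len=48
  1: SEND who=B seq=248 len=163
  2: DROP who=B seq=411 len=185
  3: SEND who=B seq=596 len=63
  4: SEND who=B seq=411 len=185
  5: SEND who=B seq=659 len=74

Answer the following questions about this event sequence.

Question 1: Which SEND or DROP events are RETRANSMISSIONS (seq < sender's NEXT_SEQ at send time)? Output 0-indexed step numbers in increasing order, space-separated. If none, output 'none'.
Step 0: SEND seq=200 -> fresh
Step 1: SEND seq=248 -> fresh
Step 2: DROP seq=411 -> fresh
Step 3: SEND seq=596 -> fresh
Step 4: SEND seq=411 -> retransmit
Step 5: SEND seq=659 -> fresh

Answer: 4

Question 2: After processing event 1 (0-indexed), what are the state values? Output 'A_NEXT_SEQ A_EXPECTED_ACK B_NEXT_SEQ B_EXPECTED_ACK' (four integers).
After event 0: A_seq=5000 A_ack=248 B_seq=248 B_ack=5000
After event 1: A_seq=5000 A_ack=411 B_seq=411 B_ack=5000

5000 411 411 5000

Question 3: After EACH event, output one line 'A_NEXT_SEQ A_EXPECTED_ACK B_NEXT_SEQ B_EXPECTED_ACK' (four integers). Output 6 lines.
5000 248 248 5000
5000 411 411 5000
5000 411 596 5000
5000 411 659 5000
5000 659 659 5000
5000 733 733 5000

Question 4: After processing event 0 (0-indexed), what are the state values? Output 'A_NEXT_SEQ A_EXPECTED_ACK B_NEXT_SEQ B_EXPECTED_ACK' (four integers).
After event 0: A_seq=5000 A_ack=248 B_seq=248 B_ack=5000

5000 248 248 5000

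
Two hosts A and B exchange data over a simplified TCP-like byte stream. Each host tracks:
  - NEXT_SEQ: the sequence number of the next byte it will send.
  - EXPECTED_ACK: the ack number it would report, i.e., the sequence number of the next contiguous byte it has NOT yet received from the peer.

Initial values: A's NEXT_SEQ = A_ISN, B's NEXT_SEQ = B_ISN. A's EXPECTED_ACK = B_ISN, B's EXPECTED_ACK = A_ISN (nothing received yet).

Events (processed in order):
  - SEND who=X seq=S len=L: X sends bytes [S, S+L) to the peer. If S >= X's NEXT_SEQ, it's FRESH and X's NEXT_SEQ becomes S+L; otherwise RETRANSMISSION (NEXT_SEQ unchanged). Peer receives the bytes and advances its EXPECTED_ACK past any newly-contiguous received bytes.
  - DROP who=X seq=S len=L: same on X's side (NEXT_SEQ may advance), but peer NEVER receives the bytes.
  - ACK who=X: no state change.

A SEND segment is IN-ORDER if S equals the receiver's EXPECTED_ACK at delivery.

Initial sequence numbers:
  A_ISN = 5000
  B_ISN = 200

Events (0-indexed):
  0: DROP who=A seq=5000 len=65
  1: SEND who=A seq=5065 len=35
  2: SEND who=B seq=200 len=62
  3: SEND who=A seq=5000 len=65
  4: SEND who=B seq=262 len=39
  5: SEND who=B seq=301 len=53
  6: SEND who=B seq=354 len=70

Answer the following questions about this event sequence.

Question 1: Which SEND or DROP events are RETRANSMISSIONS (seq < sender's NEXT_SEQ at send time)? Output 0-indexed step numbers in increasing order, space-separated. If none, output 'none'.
Answer: 3

Derivation:
Step 0: DROP seq=5000 -> fresh
Step 1: SEND seq=5065 -> fresh
Step 2: SEND seq=200 -> fresh
Step 3: SEND seq=5000 -> retransmit
Step 4: SEND seq=262 -> fresh
Step 5: SEND seq=301 -> fresh
Step 6: SEND seq=354 -> fresh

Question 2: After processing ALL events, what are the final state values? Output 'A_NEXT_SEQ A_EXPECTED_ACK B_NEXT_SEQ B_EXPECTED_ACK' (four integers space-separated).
After event 0: A_seq=5065 A_ack=200 B_seq=200 B_ack=5000
After event 1: A_seq=5100 A_ack=200 B_seq=200 B_ack=5000
After event 2: A_seq=5100 A_ack=262 B_seq=262 B_ack=5000
After event 3: A_seq=5100 A_ack=262 B_seq=262 B_ack=5100
After event 4: A_seq=5100 A_ack=301 B_seq=301 B_ack=5100
After event 5: A_seq=5100 A_ack=354 B_seq=354 B_ack=5100
After event 6: A_seq=5100 A_ack=424 B_seq=424 B_ack=5100

Answer: 5100 424 424 5100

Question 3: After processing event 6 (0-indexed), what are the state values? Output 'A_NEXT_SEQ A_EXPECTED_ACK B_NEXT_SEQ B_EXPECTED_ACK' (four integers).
After event 0: A_seq=5065 A_ack=200 B_seq=200 B_ack=5000
After event 1: A_seq=5100 A_ack=200 B_seq=200 B_ack=5000
After event 2: A_seq=5100 A_ack=262 B_seq=262 B_ack=5000
After event 3: A_seq=5100 A_ack=262 B_seq=262 B_ack=5100
After event 4: A_seq=5100 A_ack=301 B_seq=301 B_ack=5100
After event 5: A_seq=5100 A_ack=354 B_seq=354 B_ack=5100
After event 6: A_seq=5100 A_ack=424 B_seq=424 B_ack=5100

5100 424 424 5100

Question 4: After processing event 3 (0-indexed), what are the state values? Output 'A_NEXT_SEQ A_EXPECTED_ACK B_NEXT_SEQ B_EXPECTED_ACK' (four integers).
After event 0: A_seq=5065 A_ack=200 B_seq=200 B_ack=5000
After event 1: A_seq=5100 A_ack=200 B_seq=200 B_ack=5000
After event 2: A_seq=5100 A_ack=262 B_seq=262 B_ack=5000
After event 3: A_seq=5100 A_ack=262 B_seq=262 B_ack=5100

5100 262 262 5100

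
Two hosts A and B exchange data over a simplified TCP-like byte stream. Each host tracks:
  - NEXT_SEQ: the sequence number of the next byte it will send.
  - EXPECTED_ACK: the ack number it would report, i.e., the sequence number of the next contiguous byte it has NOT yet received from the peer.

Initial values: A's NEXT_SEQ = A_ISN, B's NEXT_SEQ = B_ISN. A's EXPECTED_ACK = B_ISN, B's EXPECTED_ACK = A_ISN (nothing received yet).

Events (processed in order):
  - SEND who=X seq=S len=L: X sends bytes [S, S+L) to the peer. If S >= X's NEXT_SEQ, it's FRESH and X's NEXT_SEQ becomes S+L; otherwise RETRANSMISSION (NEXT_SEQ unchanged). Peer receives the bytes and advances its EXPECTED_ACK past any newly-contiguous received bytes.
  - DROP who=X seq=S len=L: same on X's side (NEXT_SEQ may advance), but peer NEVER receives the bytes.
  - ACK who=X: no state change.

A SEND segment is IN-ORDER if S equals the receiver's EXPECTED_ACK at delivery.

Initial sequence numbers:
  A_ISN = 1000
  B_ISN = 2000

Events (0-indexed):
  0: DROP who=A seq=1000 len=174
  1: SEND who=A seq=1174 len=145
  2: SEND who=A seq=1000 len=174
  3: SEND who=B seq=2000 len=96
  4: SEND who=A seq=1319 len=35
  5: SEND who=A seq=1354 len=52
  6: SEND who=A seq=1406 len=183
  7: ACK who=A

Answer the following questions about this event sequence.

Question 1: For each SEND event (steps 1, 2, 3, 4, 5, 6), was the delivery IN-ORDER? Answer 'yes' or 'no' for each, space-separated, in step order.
Answer: no yes yes yes yes yes

Derivation:
Step 1: SEND seq=1174 -> out-of-order
Step 2: SEND seq=1000 -> in-order
Step 3: SEND seq=2000 -> in-order
Step 4: SEND seq=1319 -> in-order
Step 5: SEND seq=1354 -> in-order
Step 6: SEND seq=1406 -> in-order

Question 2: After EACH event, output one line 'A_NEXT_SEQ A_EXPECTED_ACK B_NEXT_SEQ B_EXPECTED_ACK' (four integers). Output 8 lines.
1174 2000 2000 1000
1319 2000 2000 1000
1319 2000 2000 1319
1319 2096 2096 1319
1354 2096 2096 1354
1406 2096 2096 1406
1589 2096 2096 1589
1589 2096 2096 1589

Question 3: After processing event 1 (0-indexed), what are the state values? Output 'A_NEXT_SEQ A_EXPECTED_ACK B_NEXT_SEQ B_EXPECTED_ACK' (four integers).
After event 0: A_seq=1174 A_ack=2000 B_seq=2000 B_ack=1000
After event 1: A_seq=1319 A_ack=2000 B_seq=2000 B_ack=1000

1319 2000 2000 1000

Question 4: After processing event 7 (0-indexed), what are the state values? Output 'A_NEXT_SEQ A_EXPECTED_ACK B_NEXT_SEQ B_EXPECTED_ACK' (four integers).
After event 0: A_seq=1174 A_ack=2000 B_seq=2000 B_ack=1000
After event 1: A_seq=1319 A_ack=2000 B_seq=2000 B_ack=1000
After event 2: A_seq=1319 A_ack=2000 B_seq=2000 B_ack=1319
After event 3: A_seq=1319 A_ack=2096 B_seq=2096 B_ack=1319
After event 4: A_seq=1354 A_ack=2096 B_seq=2096 B_ack=1354
After event 5: A_seq=1406 A_ack=2096 B_seq=2096 B_ack=1406
After event 6: A_seq=1589 A_ack=2096 B_seq=2096 B_ack=1589
After event 7: A_seq=1589 A_ack=2096 B_seq=2096 B_ack=1589

1589 2096 2096 1589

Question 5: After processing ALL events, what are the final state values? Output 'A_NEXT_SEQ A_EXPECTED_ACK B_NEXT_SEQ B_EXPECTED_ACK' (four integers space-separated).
After event 0: A_seq=1174 A_ack=2000 B_seq=2000 B_ack=1000
After event 1: A_seq=1319 A_ack=2000 B_seq=2000 B_ack=1000
After event 2: A_seq=1319 A_ack=2000 B_seq=2000 B_ack=1319
After event 3: A_seq=1319 A_ack=2096 B_seq=2096 B_ack=1319
After event 4: A_seq=1354 A_ack=2096 B_seq=2096 B_ack=1354
After event 5: A_seq=1406 A_ack=2096 B_seq=2096 B_ack=1406
After event 6: A_seq=1589 A_ack=2096 B_seq=2096 B_ack=1589
After event 7: A_seq=1589 A_ack=2096 B_seq=2096 B_ack=1589

Answer: 1589 2096 2096 1589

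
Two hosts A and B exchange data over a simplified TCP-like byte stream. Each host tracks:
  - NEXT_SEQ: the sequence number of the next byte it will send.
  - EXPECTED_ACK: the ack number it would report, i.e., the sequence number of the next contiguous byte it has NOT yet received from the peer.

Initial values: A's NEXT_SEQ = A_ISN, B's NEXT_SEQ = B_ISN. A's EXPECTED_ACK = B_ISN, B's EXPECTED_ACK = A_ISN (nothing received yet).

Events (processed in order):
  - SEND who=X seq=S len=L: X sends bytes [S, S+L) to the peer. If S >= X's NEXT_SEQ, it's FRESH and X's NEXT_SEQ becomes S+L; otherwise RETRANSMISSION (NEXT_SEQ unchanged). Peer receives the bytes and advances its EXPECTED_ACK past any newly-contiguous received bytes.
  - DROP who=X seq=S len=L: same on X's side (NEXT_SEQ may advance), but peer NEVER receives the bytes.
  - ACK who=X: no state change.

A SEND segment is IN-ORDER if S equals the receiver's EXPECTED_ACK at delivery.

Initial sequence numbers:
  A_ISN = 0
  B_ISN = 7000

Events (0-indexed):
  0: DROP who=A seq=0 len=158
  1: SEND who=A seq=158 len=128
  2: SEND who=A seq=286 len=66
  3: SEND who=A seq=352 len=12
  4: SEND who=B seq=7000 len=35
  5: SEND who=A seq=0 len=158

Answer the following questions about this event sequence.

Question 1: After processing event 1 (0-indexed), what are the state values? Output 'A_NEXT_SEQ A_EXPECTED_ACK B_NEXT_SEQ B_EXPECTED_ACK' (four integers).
After event 0: A_seq=158 A_ack=7000 B_seq=7000 B_ack=0
After event 1: A_seq=286 A_ack=7000 B_seq=7000 B_ack=0

286 7000 7000 0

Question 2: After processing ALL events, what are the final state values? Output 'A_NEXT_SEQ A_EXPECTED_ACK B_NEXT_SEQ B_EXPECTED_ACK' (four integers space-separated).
Answer: 364 7035 7035 364

Derivation:
After event 0: A_seq=158 A_ack=7000 B_seq=7000 B_ack=0
After event 1: A_seq=286 A_ack=7000 B_seq=7000 B_ack=0
After event 2: A_seq=352 A_ack=7000 B_seq=7000 B_ack=0
After event 3: A_seq=364 A_ack=7000 B_seq=7000 B_ack=0
After event 4: A_seq=364 A_ack=7035 B_seq=7035 B_ack=0
After event 5: A_seq=364 A_ack=7035 B_seq=7035 B_ack=364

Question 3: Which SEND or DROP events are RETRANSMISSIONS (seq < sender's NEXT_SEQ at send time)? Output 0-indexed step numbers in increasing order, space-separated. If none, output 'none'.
Answer: 5

Derivation:
Step 0: DROP seq=0 -> fresh
Step 1: SEND seq=158 -> fresh
Step 2: SEND seq=286 -> fresh
Step 3: SEND seq=352 -> fresh
Step 4: SEND seq=7000 -> fresh
Step 5: SEND seq=0 -> retransmit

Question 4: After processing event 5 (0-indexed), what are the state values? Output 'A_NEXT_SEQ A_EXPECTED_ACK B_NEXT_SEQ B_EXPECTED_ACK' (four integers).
After event 0: A_seq=158 A_ack=7000 B_seq=7000 B_ack=0
After event 1: A_seq=286 A_ack=7000 B_seq=7000 B_ack=0
After event 2: A_seq=352 A_ack=7000 B_seq=7000 B_ack=0
After event 3: A_seq=364 A_ack=7000 B_seq=7000 B_ack=0
After event 4: A_seq=364 A_ack=7035 B_seq=7035 B_ack=0
After event 5: A_seq=364 A_ack=7035 B_seq=7035 B_ack=364

364 7035 7035 364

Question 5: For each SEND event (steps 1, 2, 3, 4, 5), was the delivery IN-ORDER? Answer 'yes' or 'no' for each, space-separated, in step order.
Step 1: SEND seq=158 -> out-of-order
Step 2: SEND seq=286 -> out-of-order
Step 3: SEND seq=352 -> out-of-order
Step 4: SEND seq=7000 -> in-order
Step 5: SEND seq=0 -> in-order

Answer: no no no yes yes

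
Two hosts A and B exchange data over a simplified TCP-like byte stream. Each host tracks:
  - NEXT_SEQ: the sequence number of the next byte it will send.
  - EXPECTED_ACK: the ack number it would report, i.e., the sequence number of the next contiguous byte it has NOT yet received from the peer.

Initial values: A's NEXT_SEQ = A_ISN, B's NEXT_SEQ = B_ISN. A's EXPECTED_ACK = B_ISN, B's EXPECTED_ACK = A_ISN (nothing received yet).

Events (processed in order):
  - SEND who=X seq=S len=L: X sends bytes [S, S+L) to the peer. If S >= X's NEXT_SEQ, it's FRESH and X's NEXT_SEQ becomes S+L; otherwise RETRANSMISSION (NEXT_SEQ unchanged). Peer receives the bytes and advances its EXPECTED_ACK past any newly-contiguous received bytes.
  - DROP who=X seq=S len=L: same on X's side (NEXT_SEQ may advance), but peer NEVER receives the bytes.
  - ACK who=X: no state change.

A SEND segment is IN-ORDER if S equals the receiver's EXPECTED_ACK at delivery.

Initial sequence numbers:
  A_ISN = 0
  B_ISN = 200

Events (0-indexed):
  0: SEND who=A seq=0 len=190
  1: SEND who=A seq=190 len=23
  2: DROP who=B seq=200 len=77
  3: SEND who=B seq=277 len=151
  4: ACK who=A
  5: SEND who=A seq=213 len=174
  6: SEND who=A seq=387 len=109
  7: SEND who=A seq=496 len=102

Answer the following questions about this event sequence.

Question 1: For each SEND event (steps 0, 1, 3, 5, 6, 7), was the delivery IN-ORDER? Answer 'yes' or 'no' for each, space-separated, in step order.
Answer: yes yes no yes yes yes

Derivation:
Step 0: SEND seq=0 -> in-order
Step 1: SEND seq=190 -> in-order
Step 3: SEND seq=277 -> out-of-order
Step 5: SEND seq=213 -> in-order
Step 6: SEND seq=387 -> in-order
Step 7: SEND seq=496 -> in-order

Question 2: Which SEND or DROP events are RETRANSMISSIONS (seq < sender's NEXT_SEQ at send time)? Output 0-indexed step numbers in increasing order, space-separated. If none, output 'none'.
Answer: none

Derivation:
Step 0: SEND seq=0 -> fresh
Step 1: SEND seq=190 -> fresh
Step 2: DROP seq=200 -> fresh
Step 3: SEND seq=277 -> fresh
Step 5: SEND seq=213 -> fresh
Step 6: SEND seq=387 -> fresh
Step 7: SEND seq=496 -> fresh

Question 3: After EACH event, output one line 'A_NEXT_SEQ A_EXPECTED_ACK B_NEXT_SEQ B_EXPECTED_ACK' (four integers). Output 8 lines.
190 200 200 190
213 200 200 213
213 200 277 213
213 200 428 213
213 200 428 213
387 200 428 387
496 200 428 496
598 200 428 598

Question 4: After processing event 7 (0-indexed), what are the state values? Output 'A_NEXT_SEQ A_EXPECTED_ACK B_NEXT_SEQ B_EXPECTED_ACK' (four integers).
After event 0: A_seq=190 A_ack=200 B_seq=200 B_ack=190
After event 1: A_seq=213 A_ack=200 B_seq=200 B_ack=213
After event 2: A_seq=213 A_ack=200 B_seq=277 B_ack=213
After event 3: A_seq=213 A_ack=200 B_seq=428 B_ack=213
After event 4: A_seq=213 A_ack=200 B_seq=428 B_ack=213
After event 5: A_seq=387 A_ack=200 B_seq=428 B_ack=387
After event 6: A_seq=496 A_ack=200 B_seq=428 B_ack=496
After event 7: A_seq=598 A_ack=200 B_seq=428 B_ack=598

598 200 428 598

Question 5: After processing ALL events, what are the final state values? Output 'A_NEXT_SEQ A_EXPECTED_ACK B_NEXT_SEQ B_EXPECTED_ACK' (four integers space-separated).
After event 0: A_seq=190 A_ack=200 B_seq=200 B_ack=190
After event 1: A_seq=213 A_ack=200 B_seq=200 B_ack=213
After event 2: A_seq=213 A_ack=200 B_seq=277 B_ack=213
After event 3: A_seq=213 A_ack=200 B_seq=428 B_ack=213
After event 4: A_seq=213 A_ack=200 B_seq=428 B_ack=213
After event 5: A_seq=387 A_ack=200 B_seq=428 B_ack=387
After event 6: A_seq=496 A_ack=200 B_seq=428 B_ack=496
After event 7: A_seq=598 A_ack=200 B_seq=428 B_ack=598

Answer: 598 200 428 598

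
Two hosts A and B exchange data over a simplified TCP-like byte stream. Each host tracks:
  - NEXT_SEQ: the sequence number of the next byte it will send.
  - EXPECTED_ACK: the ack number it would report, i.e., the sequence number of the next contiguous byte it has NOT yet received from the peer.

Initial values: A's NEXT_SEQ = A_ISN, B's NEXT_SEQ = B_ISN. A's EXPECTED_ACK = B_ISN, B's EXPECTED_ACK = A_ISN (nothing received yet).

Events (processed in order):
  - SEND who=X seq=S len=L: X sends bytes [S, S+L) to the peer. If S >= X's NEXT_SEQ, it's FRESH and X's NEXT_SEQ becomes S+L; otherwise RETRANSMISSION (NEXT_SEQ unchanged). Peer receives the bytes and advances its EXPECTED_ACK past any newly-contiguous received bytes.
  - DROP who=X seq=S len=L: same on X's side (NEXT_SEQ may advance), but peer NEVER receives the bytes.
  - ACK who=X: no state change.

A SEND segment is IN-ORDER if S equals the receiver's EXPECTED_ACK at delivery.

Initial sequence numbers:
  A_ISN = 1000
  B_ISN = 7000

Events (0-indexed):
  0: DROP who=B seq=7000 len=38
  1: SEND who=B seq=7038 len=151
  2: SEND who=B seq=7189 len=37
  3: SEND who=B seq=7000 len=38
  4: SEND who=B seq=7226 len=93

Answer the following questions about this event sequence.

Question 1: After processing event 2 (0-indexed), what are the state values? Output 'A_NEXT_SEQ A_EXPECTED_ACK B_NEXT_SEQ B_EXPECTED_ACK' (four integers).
After event 0: A_seq=1000 A_ack=7000 B_seq=7038 B_ack=1000
After event 1: A_seq=1000 A_ack=7000 B_seq=7189 B_ack=1000
After event 2: A_seq=1000 A_ack=7000 B_seq=7226 B_ack=1000

1000 7000 7226 1000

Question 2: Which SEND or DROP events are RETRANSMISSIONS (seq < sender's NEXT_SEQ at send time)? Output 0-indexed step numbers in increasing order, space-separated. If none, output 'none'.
Step 0: DROP seq=7000 -> fresh
Step 1: SEND seq=7038 -> fresh
Step 2: SEND seq=7189 -> fresh
Step 3: SEND seq=7000 -> retransmit
Step 4: SEND seq=7226 -> fresh

Answer: 3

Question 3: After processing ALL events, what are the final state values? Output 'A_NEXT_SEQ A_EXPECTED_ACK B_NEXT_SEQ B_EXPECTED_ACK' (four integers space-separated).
Answer: 1000 7319 7319 1000

Derivation:
After event 0: A_seq=1000 A_ack=7000 B_seq=7038 B_ack=1000
After event 1: A_seq=1000 A_ack=7000 B_seq=7189 B_ack=1000
After event 2: A_seq=1000 A_ack=7000 B_seq=7226 B_ack=1000
After event 3: A_seq=1000 A_ack=7226 B_seq=7226 B_ack=1000
After event 4: A_seq=1000 A_ack=7319 B_seq=7319 B_ack=1000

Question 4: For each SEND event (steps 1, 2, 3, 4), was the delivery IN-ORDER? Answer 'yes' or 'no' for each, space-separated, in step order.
Step 1: SEND seq=7038 -> out-of-order
Step 2: SEND seq=7189 -> out-of-order
Step 3: SEND seq=7000 -> in-order
Step 4: SEND seq=7226 -> in-order

Answer: no no yes yes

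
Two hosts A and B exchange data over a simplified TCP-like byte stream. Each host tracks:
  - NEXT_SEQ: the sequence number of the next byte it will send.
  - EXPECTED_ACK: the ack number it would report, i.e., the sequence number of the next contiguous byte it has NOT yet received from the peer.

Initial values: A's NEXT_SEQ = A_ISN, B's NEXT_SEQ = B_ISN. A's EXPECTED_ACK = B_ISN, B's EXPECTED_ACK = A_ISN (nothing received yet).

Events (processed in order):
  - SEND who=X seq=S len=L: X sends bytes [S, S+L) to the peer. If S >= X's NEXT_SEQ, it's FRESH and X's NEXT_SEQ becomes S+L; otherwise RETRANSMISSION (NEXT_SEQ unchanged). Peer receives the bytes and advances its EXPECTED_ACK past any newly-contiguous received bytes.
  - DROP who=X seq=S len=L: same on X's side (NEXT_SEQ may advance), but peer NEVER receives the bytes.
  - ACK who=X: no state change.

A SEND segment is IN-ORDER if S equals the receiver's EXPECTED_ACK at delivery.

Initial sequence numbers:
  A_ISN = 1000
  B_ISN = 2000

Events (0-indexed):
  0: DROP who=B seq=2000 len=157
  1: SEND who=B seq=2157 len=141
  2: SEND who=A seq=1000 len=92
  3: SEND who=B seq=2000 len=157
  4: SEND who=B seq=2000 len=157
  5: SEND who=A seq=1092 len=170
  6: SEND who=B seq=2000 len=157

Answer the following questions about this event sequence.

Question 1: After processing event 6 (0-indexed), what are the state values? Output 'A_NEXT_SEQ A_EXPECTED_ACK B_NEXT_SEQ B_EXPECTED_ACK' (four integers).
After event 0: A_seq=1000 A_ack=2000 B_seq=2157 B_ack=1000
After event 1: A_seq=1000 A_ack=2000 B_seq=2298 B_ack=1000
After event 2: A_seq=1092 A_ack=2000 B_seq=2298 B_ack=1092
After event 3: A_seq=1092 A_ack=2298 B_seq=2298 B_ack=1092
After event 4: A_seq=1092 A_ack=2298 B_seq=2298 B_ack=1092
After event 5: A_seq=1262 A_ack=2298 B_seq=2298 B_ack=1262
After event 6: A_seq=1262 A_ack=2298 B_seq=2298 B_ack=1262

1262 2298 2298 1262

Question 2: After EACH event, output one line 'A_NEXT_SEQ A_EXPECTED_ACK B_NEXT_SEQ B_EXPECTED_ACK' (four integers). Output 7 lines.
1000 2000 2157 1000
1000 2000 2298 1000
1092 2000 2298 1092
1092 2298 2298 1092
1092 2298 2298 1092
1262 2298 2298 1262
1262 2298 2298 1262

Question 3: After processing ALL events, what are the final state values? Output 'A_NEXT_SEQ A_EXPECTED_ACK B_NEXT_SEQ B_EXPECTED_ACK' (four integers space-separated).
After event 0: A_seq=1000 A_ack=2000 B_seq=2157 B_ack=1000
After event 1: A_seq=1000 A_ack=2000 B_seq=2298 B_ack=1000
After event 2: A_seq=1092 A_ack=2000 B_seq=2298 B_ack=1092
After event 3: A_seq=1092 A_ack=2298 B_seq=2298 B_ack=1092
After event 4: A_seq=1092 A_ack=2298 B_seq=2298 B_ack=1092
After event 5: A_seq=1262 A_ack=2298 B_seq=2298 B_ack=1262
After event 6: A_seq=1262 A_ack=2298 B_seq=2298 B_ack=1262

Answer: 1262 2298 2298 1262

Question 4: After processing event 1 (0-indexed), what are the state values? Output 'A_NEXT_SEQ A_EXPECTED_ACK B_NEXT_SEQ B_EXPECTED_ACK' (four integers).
After event 0: A_seq=1000 A_ack=2000 B_seq=2157 B_ack=1000
After event 1: A_seq=1000 A_ack=2000 B_seq=2298 B_ack=1000

1000 2000 2298 1000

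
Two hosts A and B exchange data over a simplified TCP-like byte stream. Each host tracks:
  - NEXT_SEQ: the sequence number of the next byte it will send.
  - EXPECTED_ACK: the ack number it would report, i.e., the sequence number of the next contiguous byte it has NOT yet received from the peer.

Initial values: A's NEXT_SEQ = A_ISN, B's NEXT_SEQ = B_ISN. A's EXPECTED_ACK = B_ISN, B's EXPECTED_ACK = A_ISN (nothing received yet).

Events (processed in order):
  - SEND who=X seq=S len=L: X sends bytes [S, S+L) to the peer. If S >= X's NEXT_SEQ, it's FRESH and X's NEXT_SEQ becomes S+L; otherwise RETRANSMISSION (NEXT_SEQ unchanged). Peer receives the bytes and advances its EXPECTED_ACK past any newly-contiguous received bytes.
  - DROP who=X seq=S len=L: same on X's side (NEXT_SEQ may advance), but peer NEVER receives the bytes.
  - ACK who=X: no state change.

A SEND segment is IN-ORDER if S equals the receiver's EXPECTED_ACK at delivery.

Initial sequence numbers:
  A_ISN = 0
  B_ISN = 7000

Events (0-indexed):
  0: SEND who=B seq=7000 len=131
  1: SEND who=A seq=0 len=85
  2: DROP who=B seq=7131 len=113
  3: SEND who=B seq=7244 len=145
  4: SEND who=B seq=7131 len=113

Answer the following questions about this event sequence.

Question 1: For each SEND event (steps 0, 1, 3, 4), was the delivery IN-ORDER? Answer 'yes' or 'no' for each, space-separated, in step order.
Answer: yes yes no yes

Derivation:
Step 0: SEND seq=7000 -> in-order
Step 1: SEND seq=0 -> in-order
Step 3: SEND seq=7244 -> out-of-order
Step 4: SEND seq=7131 -> in-order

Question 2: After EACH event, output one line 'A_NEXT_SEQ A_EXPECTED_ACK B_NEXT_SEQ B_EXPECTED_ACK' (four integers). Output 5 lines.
0 7131 7131 0
85 7131 7131 85
85 7131 7244 85
85 7131 7389 85
85 7389 7389 85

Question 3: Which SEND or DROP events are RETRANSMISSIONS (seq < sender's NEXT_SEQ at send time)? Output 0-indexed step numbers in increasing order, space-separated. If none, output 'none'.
Answer: 4

Derivation:
Step 0: SEND seq=7000 -> fresh
Step 1: SEND seq=0 -> fresh
Step 2: DROP seq=7131 -> fresh
Step 3: SEND seq=7244 -> fresh
Step 4: SEND seq=7131 -> retransmit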